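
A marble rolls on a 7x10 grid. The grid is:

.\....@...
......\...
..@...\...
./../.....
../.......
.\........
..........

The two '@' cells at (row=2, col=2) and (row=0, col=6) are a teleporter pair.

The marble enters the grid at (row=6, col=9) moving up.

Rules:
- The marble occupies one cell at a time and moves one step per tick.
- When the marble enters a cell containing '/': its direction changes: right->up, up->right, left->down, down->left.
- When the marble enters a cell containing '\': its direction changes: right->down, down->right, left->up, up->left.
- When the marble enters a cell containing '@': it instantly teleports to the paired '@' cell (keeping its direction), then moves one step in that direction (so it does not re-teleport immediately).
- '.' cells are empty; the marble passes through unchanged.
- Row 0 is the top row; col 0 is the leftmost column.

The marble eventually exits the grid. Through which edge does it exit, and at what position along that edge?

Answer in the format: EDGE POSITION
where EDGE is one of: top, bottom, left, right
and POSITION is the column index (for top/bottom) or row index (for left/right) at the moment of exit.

Answer: top 9

Derivation:
Step 1: enter (6,9), '.' pass, move up to (5,9)
Step 2: enter (5,9), '.' pass, move up to (4,9)
Step 3: enter (4,9), '.' pass, move up to (3,9)
Step 4: enter (3,9), '.' pass, move up to (2,9)
Step 5: enter (2,9), '.' pass, move up to (1,9)
Step 6: enter (1,9), '.' pass, move up to (0,9)
Step 7: enter (0,9), '.' pass, move up to (-1,9)
Step 8: at (-1,9) — EXIT via top edge, pos 9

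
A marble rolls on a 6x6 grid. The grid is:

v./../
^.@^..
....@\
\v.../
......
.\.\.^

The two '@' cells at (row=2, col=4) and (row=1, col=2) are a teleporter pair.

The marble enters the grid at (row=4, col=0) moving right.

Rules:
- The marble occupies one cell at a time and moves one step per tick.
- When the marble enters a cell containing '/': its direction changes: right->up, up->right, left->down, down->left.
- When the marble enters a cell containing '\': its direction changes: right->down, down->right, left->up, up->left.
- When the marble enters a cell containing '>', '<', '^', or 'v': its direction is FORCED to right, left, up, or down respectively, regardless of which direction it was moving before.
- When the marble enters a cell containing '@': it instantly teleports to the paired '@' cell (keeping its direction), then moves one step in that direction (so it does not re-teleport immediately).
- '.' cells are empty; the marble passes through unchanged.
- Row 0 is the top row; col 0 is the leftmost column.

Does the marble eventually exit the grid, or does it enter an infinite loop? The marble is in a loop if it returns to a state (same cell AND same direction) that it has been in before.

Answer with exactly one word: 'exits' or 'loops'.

Answer: exits

Derivation:
Step 1: enter (4,0), '.' pass, move right to (4,1)
Step 2: enter (4,1), '.' pass, move right to (4,2)
Step 3: enter (4,2), '.' pass, move right to (4,3)
Step 4: enter (4,3), '.' pass, move right to (4,4)
Step 5: enter (4,4), '.' pass, move right to (4,5)
Step 6: enter (4,5), '.' pass, move right to (4,6)
Step 7: at (4,6) — EXIT via right edge, pos 4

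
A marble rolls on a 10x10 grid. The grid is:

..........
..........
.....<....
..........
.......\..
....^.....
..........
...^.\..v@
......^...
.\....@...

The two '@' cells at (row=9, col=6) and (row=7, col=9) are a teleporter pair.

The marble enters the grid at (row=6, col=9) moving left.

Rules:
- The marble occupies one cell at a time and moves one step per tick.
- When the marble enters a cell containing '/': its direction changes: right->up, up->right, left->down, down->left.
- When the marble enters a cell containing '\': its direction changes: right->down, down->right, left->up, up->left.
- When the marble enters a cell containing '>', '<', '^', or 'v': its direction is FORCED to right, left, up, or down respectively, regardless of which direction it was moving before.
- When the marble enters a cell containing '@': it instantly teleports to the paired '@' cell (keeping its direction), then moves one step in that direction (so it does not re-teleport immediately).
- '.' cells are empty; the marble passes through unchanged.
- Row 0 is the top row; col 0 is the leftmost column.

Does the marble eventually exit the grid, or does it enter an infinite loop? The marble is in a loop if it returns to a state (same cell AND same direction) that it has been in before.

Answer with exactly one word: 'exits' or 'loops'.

Step 1: enter (6,9), '.' pass, move left to (6,8)
Step 2: enter (6,8), '.' pass, move left to (6,7)
Step 3: enter (6,7), '.' pass, move left to (6,6)
Step 4: enter (6,6), '.' pass, move left to (6,5)
Step 5: enter (6,5), '.' pass, move left to (6,4)
Step 6: enter (6,4), '.' pass, move left to (6,3)
Step 7: enter (6,3), '.' pass, move left to (6,2)
Step 8: enter (6,2), '.' pass, move left to (6,1)
Step 9: enter (6,1), '.' pass, move left to (6,0)
Step 10: enter (6,0), '.' pass, move left to (6,-1)
Step 11: at (6,-1) — EXIT via left edge, pos 6

Answer: exits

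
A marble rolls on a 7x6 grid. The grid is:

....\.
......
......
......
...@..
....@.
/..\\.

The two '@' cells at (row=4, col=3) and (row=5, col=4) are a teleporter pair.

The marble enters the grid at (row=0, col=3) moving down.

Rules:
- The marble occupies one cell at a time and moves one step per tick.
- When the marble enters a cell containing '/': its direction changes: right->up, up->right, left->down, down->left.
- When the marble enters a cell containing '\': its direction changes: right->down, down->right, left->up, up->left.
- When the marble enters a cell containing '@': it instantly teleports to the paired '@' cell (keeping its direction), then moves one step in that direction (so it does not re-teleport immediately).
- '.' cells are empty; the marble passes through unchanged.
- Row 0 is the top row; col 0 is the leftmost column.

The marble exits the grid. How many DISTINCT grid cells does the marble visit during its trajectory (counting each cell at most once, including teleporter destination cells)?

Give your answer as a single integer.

Answer: 8

Derivation:
Step 1: enter (0,3), '.' pass, move down to (1,3)
Step 2: enter (1,3), '.' pass, move down to (2,3)
Step 3: enter (2,3), '.' pass, move down to (3,3)
Step 4: enter (3,3), '.' pass, move down to (4,3)
Step 5: enter (4,3), '@' teleport (4,3)->(5,4), also enter (5,4), move down to (6,4)
Step 6: enter (6,4), '\' deflects down->right, move right to (6,5)
Step 7: enter (6,5), '.' pass, move right to (6,6)
Step 8: at (6,6) — EXIT via right edge, pos 6
Distinct cells visited: 8 (path length 8)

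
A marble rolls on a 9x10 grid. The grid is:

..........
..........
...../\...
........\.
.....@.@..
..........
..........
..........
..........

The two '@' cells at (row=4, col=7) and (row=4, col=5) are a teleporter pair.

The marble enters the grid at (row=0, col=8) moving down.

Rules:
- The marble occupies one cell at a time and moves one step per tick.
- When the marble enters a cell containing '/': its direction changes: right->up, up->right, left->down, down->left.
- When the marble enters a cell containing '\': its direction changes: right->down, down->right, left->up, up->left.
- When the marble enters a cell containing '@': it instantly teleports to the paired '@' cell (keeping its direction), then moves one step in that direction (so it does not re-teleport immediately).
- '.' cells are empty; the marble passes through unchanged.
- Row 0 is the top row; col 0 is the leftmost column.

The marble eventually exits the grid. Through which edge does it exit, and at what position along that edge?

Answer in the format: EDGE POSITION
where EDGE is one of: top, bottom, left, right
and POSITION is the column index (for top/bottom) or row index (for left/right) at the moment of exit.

Step 1: enter (0,8), '.' pass, move down to (1,8)
Step 2: enter (1,8), '.' pass, move down to (2,8)
Step 3: enter (2,8), '.' pass, move down to (3,8)
Step 4: enter (3,8), '\' deflects down->right, move right to (3,9)
Step 5: enter (3,9), '.' pass, move right to (3,10)
Step 6: at (3,10) — EXIT via right edge, pos 3

Answer: right 3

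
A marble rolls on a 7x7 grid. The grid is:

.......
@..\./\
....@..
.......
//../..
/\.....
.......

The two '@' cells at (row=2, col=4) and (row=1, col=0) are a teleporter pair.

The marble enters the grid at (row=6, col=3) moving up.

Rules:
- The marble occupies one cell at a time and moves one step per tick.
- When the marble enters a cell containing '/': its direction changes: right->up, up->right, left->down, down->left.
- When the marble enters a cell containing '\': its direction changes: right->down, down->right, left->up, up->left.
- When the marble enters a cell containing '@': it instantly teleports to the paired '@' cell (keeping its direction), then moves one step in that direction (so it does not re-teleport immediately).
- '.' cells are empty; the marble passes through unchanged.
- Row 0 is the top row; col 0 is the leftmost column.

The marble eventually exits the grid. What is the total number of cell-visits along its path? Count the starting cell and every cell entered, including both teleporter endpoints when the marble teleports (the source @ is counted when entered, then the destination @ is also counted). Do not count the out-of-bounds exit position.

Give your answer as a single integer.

Answer: 14

Derivation:
Step 1: enter (6,3), '.' pass, move up to (5,3)
Step 2: enter (5,3), '.' pass, move up to (4,3)
Step 3: enter (4,3), '.' pass, move up to (3,3)
Step 4: enter (3,3), '.' pass, move up to (2,3)
Step 5: enter (2,3), '.' pass, move up to (1,3)
Step 6: enter (1,3), '\' deflects up->left, move left to (1,2)
Step 7: enter (1,2), '.' pass, move left to (1,1)
Step 8: enter (1,1), '.' pass, move left to (1,0)
Step 9: enter (1,0), '@' teleport (1,0)->(2,4), also enter (2,4), move left to (2,3)
Step 10: enter (2,3), '.' pass, move left to (2,2)
Step 11: enter (2,2), '.' pass, move left to (2,1)
Step 12: enter (2,1), '.' pass, move left to (2,0)
Step 13: enter (2,0), '.' pass, move left to (2,-1)
Step 14: at (2,-1) — EXIT via left edge, pos 2
Path length (cell visits): 14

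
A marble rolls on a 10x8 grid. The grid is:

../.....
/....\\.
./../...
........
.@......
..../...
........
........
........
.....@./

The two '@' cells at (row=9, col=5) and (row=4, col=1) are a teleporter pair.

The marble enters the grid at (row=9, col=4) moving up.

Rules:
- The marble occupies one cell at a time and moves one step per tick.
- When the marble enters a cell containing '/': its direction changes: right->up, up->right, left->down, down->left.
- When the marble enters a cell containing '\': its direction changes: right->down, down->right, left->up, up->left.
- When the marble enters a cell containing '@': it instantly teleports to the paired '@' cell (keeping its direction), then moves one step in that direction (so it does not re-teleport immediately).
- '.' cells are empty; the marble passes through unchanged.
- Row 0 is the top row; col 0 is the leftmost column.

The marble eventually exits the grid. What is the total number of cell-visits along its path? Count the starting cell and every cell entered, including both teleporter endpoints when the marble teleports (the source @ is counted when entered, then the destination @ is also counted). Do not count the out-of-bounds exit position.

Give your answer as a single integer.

Step 1: enter (9,4), '.' pass, move up to (8,4)
Step 2: enter (8,4), '.' pass, move up to (7,4)
Step 3: enter (7,4), '.' pass, move up to (6,4)
Step 4: enter (6,4), '.' pass, move up to (5,4)
Step 5: enter (5,4), '/' deflects up->right, move right to (5,5)
Step 6: enter (5,5), '.' pass, move right to (5,6)
Step 7: enter (5,6), '.' pass, move right to (5,7)
Step 8: enter (5,7), '.' pass, move right to (5,8)
Step 9: at (5,8) — EXIT via right edge, pos 5
Path length (cell visits): 8

Answer: 8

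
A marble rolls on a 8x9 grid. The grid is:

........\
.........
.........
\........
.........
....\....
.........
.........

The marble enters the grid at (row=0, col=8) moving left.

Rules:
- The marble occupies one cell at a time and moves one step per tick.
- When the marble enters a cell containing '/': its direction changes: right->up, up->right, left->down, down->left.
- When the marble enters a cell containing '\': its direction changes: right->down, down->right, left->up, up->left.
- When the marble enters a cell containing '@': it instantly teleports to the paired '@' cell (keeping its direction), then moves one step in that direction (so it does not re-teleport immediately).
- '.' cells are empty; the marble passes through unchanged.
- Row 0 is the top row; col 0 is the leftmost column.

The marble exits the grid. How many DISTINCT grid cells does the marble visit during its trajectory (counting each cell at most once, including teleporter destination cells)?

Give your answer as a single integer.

Step 1: enter (0,8), '\' deflects left->up, move up to (-1,8)
Step 2: at (-1,8) — EXIT via top edge, pos 8
Distinct cells visited: 1 (path length 1)

Answer: 1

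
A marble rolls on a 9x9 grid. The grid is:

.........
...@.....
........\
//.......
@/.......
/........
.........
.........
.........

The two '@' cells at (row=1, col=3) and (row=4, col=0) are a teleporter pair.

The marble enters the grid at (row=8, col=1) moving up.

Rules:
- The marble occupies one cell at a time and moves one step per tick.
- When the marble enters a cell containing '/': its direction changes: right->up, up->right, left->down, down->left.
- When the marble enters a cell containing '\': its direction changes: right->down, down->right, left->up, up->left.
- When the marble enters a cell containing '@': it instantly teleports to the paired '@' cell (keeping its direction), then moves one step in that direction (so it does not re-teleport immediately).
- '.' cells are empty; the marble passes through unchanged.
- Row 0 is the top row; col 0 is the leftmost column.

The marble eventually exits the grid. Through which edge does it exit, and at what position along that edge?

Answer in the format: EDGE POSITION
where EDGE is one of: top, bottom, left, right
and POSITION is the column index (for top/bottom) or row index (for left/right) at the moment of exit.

Step 1: enter (8,1), '.' pass, move up to (7,1)
Step 2: enter (7,1), '.' pass, move up to (6,1)
Step 3: enter (6,1), '.' pass, move up to (5,1)
Step 4: enter (5,1), '.' pass, move up to (4,1)
Step 5: enter (4,1), '/' deflects up->right, move right to (4,2)
Step 6: enter (4,2), '.' pass, move right to (4,3)
Step 7: enter (4,3), '.' pass, move right to (4,4)
Step 8: enter (4,4), '.' pass, move right to (4,5)
Step 9: enter (4,5), '.' pass, move right to (4,6)
Step 10: enter (4,6), '.' pass, move right to (4,7)
Step 11: enter (4,7), '.' pass, move right to (4,8)
Step 12: enter (4,8), '.' pass, move right to (4,9)
Step 13: at (4,9) — EXIT via right edge, pos 4

Answer: right 4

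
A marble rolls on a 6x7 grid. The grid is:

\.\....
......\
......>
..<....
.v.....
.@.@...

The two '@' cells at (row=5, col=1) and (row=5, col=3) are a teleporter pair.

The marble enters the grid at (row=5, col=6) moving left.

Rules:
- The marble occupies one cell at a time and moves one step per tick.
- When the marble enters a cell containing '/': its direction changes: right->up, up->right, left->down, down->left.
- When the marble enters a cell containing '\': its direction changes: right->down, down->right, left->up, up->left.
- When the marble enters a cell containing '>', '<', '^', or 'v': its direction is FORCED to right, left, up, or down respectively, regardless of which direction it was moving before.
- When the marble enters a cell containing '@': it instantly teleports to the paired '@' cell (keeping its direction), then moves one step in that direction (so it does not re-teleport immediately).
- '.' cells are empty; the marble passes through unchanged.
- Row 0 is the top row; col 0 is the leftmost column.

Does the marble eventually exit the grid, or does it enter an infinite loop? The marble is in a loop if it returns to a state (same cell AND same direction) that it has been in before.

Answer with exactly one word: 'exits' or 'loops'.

Step 1: enter (5,6), '.' pass, move left to (5,5)
Step 2: enter (5,5), '.' pass, move left to (5,4)
Step 3: enter (5,4), '.' pass, move left to (5,3)
Step 4: enter (5,3), '@' teleport (5,3)->(5,1), also enter (5,1), move left to (5,0)
Step 5: enter (5,0), '.' pass, move left to (5,-1)
Step 6: at (5,-1) — EXIT via left edge, pos 5

Answer: exits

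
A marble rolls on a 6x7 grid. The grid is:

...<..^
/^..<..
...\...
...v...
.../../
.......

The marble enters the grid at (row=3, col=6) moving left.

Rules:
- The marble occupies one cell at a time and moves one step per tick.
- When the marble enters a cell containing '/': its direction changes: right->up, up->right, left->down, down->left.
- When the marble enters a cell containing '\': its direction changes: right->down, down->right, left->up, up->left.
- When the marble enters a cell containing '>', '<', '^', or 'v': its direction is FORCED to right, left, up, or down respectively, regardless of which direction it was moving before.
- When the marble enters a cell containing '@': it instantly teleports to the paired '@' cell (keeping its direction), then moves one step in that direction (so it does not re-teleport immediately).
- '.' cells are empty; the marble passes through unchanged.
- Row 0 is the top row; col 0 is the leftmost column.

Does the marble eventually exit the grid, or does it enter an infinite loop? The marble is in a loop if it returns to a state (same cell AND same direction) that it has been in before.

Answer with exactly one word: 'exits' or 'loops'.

Step 1: enter (3,6), '.' pass, move left to (3,5)
Step 2: enter (3,5), '.' pass, move left to (3,4)
Step 3: enter (3,4), '.' pass, move left to (3,3)
Step 4: enter (3,3), 'v' forces left->down, move down to (4,3)
Step 5: enter (4,3), '/' deflects down->left, move left to (4,2)
Step 6: enter (4,2), '.' pass, move left to (4,1)
Step 7: enter (4,1), '.' pass, move left to (4,0)
Step 8: enter (4,0), '.' pass, move left to (4,-1)
Step 9: at (4,-1) — EXIT via left edge, pos 4

Answer: exits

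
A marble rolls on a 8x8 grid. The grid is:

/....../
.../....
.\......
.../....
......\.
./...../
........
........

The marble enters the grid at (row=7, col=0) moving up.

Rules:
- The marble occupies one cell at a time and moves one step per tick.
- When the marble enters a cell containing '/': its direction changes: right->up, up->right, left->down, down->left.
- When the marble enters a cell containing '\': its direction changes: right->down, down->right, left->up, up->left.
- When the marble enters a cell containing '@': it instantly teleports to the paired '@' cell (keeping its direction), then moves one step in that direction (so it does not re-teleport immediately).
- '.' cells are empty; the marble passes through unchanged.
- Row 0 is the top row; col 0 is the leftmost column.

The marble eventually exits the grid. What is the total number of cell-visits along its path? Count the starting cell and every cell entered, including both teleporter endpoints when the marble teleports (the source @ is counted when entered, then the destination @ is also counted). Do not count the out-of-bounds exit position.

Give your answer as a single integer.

Step 1: enter (7,0), '.' pass, move up to (6,0)
Step 2: enter (6,0), '.' pass, move up to (5,0)
Step 3: enter (5,0), '.' pass, move up to (4,0)
Step 4: enter (4,0), '.' pass, move up to (3,0)
Step 5: enter (3,0), '.' pass, move up to (2,0)
Step 6: enter (2,0), '.' pass, move up to (1,0)
Step 7: enter (1,0), '.' pass, move up to (0,0)
Step 8: enter (0,0), '/' deflects up->right, move right to (0,1)
Step 9: enter (0,1), '.' pass, move right to (0,2)
Step 10: enter (0,2), '.' pass, move right to (0,3)
Step 11: enter (0,3), '.' pass, move right to (0,4)
Step 12: enter (0,4), '.' pass, move right to (0,5)
Step 13: enter (0,5), '.' pass, move right to (0,6)
Step 14: enter (0,6), '.' pass, move right to (0,7)
Step 15: enter (0,7), '/' deflects right->up, move up to (-1,7)
Step 16: at (-1,7) — EXIT via top edge, pos 7
Path length (cell visits): 15

Answer: 15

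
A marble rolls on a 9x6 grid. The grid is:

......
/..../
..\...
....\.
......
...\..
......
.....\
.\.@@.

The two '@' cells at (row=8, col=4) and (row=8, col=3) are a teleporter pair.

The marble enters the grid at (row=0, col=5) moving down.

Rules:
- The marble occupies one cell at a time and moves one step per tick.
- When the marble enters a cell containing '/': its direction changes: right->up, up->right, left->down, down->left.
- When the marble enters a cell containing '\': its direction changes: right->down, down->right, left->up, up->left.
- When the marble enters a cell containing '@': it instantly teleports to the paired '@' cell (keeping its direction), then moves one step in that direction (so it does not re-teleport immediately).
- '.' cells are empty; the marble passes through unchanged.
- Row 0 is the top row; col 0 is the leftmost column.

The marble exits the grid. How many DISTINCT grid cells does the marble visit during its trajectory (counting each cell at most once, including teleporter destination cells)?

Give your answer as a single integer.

Answer: 14

Derivation:
Step 1: enter (0,5), '.' pass, move down to (1,5)
Step 2: enter (1,5), '/' deflects down->left, move left to (1,4)
Step 3: enter (1,4), '.' pass, move left to (1,3)
Step 4: enter (1,3), '.' pass, move left to (1,2)
Step 5: enter (1,2), '.' pass, move left to (1,1)
Step 6: enter (1,1), '.' pass, move left to (1,0)
Step 7: enter (1,0), '/' deflects left->down, move down to (2,0)
Step 8: enter (2,0), '.' pass, move down to (3,0)
Step 9: enter (3,0), '.' pass, move down to (4,0)
Step 10: enter (4,0), '.' pass, move down to (5,0)
Step 11: enter (5,0), '.' pass, move down to (6,0)
Step 12: enter (6,0), '.' pass, move down to (7,0)
Step 13: enter (7,0), '.' pass, move down to (8,0)
Step 14: enter (8,0), '.' pass, move down to (9,0)
Step 15: at (9,0) — EXIT via bottom edge, pos 0
Distinct cells visited: 14 (path length 14)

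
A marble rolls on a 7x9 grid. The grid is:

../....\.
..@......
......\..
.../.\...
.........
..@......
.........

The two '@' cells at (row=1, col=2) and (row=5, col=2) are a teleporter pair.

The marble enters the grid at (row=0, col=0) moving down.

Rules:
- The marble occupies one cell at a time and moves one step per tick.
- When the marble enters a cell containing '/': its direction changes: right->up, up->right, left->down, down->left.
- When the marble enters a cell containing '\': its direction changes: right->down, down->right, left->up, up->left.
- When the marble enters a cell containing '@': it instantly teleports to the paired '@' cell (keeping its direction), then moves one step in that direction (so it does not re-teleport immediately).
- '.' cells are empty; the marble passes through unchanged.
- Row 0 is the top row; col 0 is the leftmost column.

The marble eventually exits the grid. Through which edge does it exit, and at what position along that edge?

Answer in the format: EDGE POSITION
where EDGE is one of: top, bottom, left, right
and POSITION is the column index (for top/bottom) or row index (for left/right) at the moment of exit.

Step 1: enter (0,0), '.' pass, move down to (1,0)
Step 2: enter (1,0), '.' pass, move down to (2,0)
Step 3: enter (2,0), '.' pass, move down to (3,0)
Step 4: enter (3,0), '.' pass, move down to (4,0)
Step 5: enter (4,0), '.' pass, move down to (5,0)
Step 6: enter (5,0), '.' pass, move down to (6,0)
Step 7: enter (6,0), '.' pass, move down to (7,0)
Step 8: at (7,0) — EXIT via bottom edge, pos 0

Answer: bottom 0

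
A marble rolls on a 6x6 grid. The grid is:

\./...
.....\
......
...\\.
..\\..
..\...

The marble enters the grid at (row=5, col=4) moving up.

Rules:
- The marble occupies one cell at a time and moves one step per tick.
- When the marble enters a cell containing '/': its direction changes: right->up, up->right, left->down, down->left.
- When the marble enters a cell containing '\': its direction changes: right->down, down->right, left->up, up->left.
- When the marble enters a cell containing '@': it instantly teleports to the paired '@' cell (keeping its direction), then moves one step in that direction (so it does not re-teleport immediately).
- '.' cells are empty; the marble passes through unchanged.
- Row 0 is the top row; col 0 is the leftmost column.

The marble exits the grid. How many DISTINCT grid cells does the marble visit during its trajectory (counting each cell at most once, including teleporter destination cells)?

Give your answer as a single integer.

Answer: 7

Derivation:
Step 1: enter (5,4), '.' pass, move up to (4,4)
Step 2: enter (4,4), '.' pass, move up to (3,4)
Step 3: enter (3,4), '\' deflects up->left, move left to (3,3)
Step 4: enter (3,3), '\' deflects left->up, move up to (2,3)
Step 5: enter (2,3), '.' pass, move up to (1,3)
Step 6: enter (1,3), '.' pass, move up to (0,3)
Step 7: enter (0,3), '.' pass, move up to (-1,3)
Step 8: at (-1,3) — EXIT via top edge, pos 3
Distinct cells visited: 7 (path length 7)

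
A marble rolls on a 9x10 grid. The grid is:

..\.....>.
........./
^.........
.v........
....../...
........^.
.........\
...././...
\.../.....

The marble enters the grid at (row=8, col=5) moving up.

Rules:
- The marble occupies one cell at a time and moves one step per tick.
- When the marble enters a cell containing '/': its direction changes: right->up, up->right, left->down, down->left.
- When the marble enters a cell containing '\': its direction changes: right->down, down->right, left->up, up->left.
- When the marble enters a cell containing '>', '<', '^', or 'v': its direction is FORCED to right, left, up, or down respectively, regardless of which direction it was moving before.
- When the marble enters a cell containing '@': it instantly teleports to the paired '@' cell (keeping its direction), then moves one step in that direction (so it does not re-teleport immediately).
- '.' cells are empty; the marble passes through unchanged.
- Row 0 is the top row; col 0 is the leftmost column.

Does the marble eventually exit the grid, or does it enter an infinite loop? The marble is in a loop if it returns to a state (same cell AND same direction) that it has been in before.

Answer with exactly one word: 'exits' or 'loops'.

Step 1: enter (8,5), '.' pass, move up to (7,5)
Step 2: enter (7,5), '.' pass, move up to (6,5)
Step 3: enter (6,5), '.' pass, move up to (5,5)
Step 4: enter (5,5), '.' pass, move up to (4,5)
Step 5: enter (4,5), '.' pass, move up to (3,5)
Step 6: enter (3,5), '.' pass, move up to (2,5)
Step 7: enter (2,5), '.' pass, move up to (1,5)
Step 8: enter (1,5), '.' pass, move up to (0,5)
Step 9: enter (0,5), '.' pass, move up to (-1,5)
Step 10: at (-1,5) — EXIT via top edge, pos 5

Answer: exits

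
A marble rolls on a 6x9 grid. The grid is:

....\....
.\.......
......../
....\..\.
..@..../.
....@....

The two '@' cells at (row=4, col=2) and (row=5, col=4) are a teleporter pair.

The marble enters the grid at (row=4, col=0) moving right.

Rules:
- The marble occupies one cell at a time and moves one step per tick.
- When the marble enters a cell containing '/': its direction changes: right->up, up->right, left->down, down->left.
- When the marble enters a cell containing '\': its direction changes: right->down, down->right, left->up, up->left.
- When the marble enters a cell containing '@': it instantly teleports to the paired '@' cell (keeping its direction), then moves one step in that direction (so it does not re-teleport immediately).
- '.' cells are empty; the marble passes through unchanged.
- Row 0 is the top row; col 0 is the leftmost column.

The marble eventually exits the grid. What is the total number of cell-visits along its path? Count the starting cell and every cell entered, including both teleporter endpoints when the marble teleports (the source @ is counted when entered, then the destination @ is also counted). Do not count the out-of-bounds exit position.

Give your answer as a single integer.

Step 1: enter (4,0), '.' pass, move right to (4,1)
Step 2: enter (4,1), '.' pass, move right to (4,2)
Step 3: enter (4,2), '@' teleport (4,2)->(5,4), also enter (5,4), move right to (5,5)
Step 4: enter (5,5), '.' pass, move right to (5,6)
Step 5: enter (5,6), '.' pass, move right to (5,7)
Step 6: enter (5,7), '.' pass, move right to (5,8)
Step 7: enter (5,8), '.' pass, move right to (5,9)
Step 8: at (5,9) — EXIT via right edge, pos 5
Path length (cell visits): 8

Answer: 8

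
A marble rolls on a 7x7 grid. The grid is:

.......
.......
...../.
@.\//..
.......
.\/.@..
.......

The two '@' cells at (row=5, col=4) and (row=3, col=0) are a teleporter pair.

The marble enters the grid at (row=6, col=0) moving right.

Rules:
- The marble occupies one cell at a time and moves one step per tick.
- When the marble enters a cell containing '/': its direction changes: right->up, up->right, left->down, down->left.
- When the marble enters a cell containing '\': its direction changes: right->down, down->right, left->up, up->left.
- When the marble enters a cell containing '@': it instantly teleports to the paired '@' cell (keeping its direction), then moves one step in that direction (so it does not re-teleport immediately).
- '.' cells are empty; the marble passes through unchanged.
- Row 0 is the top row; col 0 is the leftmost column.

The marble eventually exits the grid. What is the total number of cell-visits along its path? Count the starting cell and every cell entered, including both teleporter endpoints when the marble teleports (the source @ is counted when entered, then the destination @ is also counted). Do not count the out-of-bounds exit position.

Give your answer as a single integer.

Step 1: enter (6,0), '.' pass, move right to (6,1)
Step 2: enter (6,1), '.' pass, move right to (6,2)
Step 3: enter (6,2), '.' pass, move right to (6,3)
Step 4: enter (6,3), '.' pass, move right to (6,4)
Step 5: enter (6,4), '.' pass, move right to (6,5)
Step 6: enter (6,5), '.' pass, move right to (6,6)
Step 7: enter (6,6), '.' pass, move right to (6,7)
Step 8: at (6,7) — EXIT via right edge, pos 6
Path length (cell visits): 7

Answer: 7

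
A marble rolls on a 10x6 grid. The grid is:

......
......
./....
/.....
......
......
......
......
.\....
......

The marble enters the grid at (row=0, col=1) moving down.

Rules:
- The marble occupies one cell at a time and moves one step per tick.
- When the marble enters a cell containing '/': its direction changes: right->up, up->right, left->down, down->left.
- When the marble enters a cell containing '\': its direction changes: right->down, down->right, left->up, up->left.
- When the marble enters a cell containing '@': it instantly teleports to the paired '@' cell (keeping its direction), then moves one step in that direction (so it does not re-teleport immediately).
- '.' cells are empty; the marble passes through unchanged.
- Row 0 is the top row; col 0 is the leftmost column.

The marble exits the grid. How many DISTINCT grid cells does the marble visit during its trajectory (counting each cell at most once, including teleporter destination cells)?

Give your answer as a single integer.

Answer: 4

Derivation:
Step 1: enter (0,1), '.' pass, move down to (1,1)
Step 2: enter (1,1), '.' pass, move down to (2,1)
Step 3: enter (2,1), '/' deflects down->left, move left to (2,0)
Step 4: enter (2,0), '.' pass, move left to (2,-1)
Step 5: at (2,-1) — EXIT via left edge, pos 2
Distinct cells visited: 4 (path length 4)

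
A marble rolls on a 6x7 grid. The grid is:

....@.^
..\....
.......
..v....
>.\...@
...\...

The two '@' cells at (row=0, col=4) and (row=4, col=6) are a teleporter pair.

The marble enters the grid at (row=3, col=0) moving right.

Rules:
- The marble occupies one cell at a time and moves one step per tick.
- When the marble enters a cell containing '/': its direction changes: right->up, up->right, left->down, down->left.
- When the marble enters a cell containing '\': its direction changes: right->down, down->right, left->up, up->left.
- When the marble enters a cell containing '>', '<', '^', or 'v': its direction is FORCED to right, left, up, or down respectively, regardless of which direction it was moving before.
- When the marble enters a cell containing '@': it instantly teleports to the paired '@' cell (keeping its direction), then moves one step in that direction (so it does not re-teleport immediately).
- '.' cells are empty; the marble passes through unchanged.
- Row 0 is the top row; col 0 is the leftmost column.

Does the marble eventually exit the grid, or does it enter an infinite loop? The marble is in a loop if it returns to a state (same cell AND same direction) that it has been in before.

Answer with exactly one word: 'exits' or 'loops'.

Answer: exits

Derivation:
Step 1: enter (3,0), '.' pass, move right to (3,1)
Step 2: enter (3,1), '.' pass, move right to (3,2)
Step 3: enter (3,2), 'v' forces right->down, move down to (4,2)
Step 4: enter (4,2), '\' deflects down->right, move right to (4,3)
Step 5: enter (4,3), '.' pass, move right to (4,4)
Step 6: enter (4,4), '.' pass, move right to (4,5)
Step 7: enter (4,5), '.' pass, move right to (4,6)
Step 8: enter (4,6), '@' teleport (4,6)->(0,4), also enter (0,4), move right to (0,5)
Step 9: enter (0,5), '.' pass, move right to (0,6)
Step 10: enter (0,6), '^' forces right->up, move up to (-1,6)
Step 11: at (-1,6) — EXIT via top edge, pos 6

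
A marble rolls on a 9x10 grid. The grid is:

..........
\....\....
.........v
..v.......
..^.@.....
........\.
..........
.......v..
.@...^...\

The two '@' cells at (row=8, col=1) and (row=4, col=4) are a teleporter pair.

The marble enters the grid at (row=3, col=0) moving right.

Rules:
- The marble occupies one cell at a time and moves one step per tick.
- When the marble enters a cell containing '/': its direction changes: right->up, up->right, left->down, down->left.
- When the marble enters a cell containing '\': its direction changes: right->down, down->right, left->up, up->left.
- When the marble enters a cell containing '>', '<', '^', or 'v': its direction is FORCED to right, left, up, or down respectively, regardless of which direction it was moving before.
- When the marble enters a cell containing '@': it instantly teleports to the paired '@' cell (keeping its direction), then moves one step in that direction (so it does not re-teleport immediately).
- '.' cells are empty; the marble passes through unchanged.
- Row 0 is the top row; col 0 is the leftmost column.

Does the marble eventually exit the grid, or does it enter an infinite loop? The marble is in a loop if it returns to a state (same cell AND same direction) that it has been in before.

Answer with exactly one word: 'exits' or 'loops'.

Answer: loops

Derivation:
Step 1: enter (3,0), '.' pass, move right to (3,1)
Step 2: enter (3,1), '.' pass, move right to (3,2)
Step 3: enter (3,2), 'v' forces right->down, move down to (4,2)
Step 4: enter (4,2), '^' forces down->up, move up to (3,2)
Step 5: enter (3,2), 'v' forces up->down, move down to (4,2)
Step 6: at (4,2) dir=down — LOOP DETECTED (seen before)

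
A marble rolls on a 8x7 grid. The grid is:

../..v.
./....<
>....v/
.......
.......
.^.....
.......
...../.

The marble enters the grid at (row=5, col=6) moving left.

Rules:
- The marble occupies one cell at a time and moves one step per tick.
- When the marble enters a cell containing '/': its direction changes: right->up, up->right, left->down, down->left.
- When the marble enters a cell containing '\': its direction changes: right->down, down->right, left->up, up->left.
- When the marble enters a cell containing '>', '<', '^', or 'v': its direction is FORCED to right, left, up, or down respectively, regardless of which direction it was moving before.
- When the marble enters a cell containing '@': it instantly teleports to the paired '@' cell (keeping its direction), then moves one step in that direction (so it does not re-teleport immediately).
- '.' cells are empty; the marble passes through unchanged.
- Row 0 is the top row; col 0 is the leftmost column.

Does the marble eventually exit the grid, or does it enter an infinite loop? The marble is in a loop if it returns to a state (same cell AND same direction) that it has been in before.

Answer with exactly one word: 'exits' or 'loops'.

Answer: loops

Derivation:
Step 1: enter (5,6), '.' pass, move left to (5,5)
Step 2: enter (5,5), '.' pass, move left to (5,4)
Step 3: enter (5,4), '.' pass, move left to (5,3)
Step 4: enter (5,3), '.' pass, move left to (5,2)
Step 5: enter (5,2), '.' pass, move left to (5,1)
Step 6: enter (5,1), '^' forces left->up, move up to (4,1)
Step 7: enter (4,1), '.' pass, move up to (3,1)
Step 8: enter (3,1), '.' pass, move up to (2,1)
Step 9: enter (2,1), '.' pass, move up to (1,1)
Step 10: enter (1,1), '/' deflects up->right, move right to (1,2)
Step 11: enter (1,2), '.' pass, move right to (1,3)
Step 12: enter (1,3), '.' pass, move right to (1,4)
Step 13: enter (1,4), '.' pass, move right to (1,5)
Step 14: enter (1,5), '.' pass, move right to (1,6)
Step 15: enter (1,6), '<' forces right->left, move left to (1,5)
Step 16: enter (1,5), '.' pass, move left to (1,4)
Step 17: enter (1,4), '.' pass, move left to (1,3)
Step 18: enter (1,3), '.' pass, move left to (1,2)
Step 19: enter (1,2), '.' pass, move left to (1,1)
Step 20: enter (1,1), '/' deflects left->down, move down to (2,1)
Step 21: enter (2,1), '.' pass, move down to (3,1)
Step 22: enter (3,1), '.' pass, move down to (4,1)
Step 23: enter (4,1), '.' pass, move down to (5,1)
Step 24: enter (5,1), '^' forces down->up, move up to (4,1)
Step 25: at (4,1) dir=up — LOOP DETECTED (seen before)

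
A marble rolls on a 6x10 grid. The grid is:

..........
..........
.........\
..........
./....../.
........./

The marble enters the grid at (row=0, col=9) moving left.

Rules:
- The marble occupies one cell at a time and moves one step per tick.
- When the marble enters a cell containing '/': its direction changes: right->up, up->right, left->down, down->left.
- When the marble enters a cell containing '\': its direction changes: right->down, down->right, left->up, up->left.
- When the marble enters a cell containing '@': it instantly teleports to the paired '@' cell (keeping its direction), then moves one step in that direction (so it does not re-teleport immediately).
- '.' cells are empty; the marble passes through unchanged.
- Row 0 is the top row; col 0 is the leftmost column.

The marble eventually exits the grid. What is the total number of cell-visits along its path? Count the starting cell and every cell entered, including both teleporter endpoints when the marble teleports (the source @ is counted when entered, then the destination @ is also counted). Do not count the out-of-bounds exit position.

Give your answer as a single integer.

Answer: 10

Derivation:
Step 1: enter (0,9), '.' pass, move left to (0,8)
Step 2: enter (0,8), '.' pass, move left to (0,7)
Step 3: enter (0,7), '.' pass, move left to (0,6)
Step 4: enter (0,6), '.' pass, move left to (0,5)
Step 5: enter (0,5), '.' pass, move left to (0,4)
Step 6: enter (0,4), '.' pass, move left to (0,3)
Step 7: enter (0,3), '.' pass, move left to (0,2)
Step 8: enter (0,2), '.' pass, move left to (0,1)
Step 9: enter (0,1), '.' pass, move left to (0,0)
Step 10: enter (0,0), '.' pass, move left to (0,-1)
Step 11: at (0,-1) — EXIT via left edge, pos 0
Path length (cell visits): 10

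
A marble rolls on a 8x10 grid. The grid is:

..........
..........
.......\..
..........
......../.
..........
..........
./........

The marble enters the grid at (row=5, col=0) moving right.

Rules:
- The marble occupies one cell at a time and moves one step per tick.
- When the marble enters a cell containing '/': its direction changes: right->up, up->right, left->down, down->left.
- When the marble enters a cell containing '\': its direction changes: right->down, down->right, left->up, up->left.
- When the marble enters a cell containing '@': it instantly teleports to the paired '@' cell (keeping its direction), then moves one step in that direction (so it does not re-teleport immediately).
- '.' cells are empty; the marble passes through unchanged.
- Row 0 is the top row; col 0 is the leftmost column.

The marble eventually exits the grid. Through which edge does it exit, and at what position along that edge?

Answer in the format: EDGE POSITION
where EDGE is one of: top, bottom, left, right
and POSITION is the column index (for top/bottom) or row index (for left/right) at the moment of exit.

Step 1: enter (5,0), '.' pass, move right to (5,1)
Step 2: enter (5,1), '.' pass, move right to (5,2)
Step 3: enter (5,2), '.' pass, move right to (5,3)
Step 4: enter (5,3), '.' pass, move right to (5,4)
Step 5: enter (5,4), '.' pass, move right to (5,5)
Step 6: enter (5,5), '.' pass, move right to (5,6)
Step 7: enter (5,6), '.' pass, move right to (5,7)
Step 8: enter (5,7), '.' pass, move right to (5,8)
Step 9: enter (5,8), '.' pass, move right to (5,9)
Step 10: enter (5,9), '.' pass, move right to (5,10)
Step 11: at (5,10) — EXIT via right edge, pos 5

Answer: right 5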